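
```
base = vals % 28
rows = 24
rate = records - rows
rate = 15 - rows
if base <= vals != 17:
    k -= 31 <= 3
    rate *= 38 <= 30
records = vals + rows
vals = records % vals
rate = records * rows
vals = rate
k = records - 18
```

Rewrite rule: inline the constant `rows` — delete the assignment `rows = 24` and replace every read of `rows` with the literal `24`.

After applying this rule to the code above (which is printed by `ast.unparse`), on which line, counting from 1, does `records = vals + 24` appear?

Transformed code:
base = vals % 28
rate = records - 24
rate = 15 - 24
if base <= vals != 17:
    k -= 31 <= 3
    rate *= 38 <= 30
records = vals + 24
vals = records % vals
rate = records * 24
vals = rate
k = records - 18

7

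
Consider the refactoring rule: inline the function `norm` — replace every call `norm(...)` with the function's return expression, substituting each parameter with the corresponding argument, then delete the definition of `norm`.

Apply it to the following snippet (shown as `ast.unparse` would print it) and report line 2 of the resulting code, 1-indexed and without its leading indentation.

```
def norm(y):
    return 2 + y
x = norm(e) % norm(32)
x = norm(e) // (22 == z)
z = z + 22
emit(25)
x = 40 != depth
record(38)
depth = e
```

Transformed code:
x = (2 + e) % (2 + 32)
x = (2 + e) // (22 == z)
z = z + 22
emit(25)
x = 40 != depth
record(38)
depth = e

x = (2 + e) // (22 == z)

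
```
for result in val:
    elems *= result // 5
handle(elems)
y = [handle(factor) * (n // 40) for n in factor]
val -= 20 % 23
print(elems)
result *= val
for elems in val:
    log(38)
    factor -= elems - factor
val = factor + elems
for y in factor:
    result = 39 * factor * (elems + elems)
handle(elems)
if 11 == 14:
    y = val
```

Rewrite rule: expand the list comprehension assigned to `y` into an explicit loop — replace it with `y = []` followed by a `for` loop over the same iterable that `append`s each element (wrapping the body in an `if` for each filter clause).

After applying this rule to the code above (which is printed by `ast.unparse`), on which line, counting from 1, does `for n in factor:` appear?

5

Transformed code:
for result in val:
    elems *= result // 5
handle(elems)
y = []
for n in factor:
    y.append(handle(factor) * (n // 40))
val -= 20 % 23
print(elems)
result *= val
for elems in val:
    log(38)
    factor -= elems - factor
val = factor + elems
for y in factor:
    result = 39 * factor * (elems + elems)
handle(elems)
if 11 == 14:
    y = val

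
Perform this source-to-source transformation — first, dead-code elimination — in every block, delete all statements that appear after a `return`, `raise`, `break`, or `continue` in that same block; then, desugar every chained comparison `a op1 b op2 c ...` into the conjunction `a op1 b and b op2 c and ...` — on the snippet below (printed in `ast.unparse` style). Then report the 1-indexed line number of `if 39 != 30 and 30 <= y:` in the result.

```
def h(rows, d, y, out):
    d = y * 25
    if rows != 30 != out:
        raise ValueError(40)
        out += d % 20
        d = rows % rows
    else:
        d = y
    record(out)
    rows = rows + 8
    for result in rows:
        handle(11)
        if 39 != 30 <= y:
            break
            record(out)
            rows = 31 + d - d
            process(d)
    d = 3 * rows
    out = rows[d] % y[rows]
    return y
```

11

Transformed code:
def h(rows, d, y, out):
    d = y * 25
    if rows != 30 and 30 != out:
        raise ValueError(40)
    else:
        d = y
    record(out)
    rows = rows + 8
    for result in rows:
        handle(11)
        if 39 != 30 and 30 <= y:
            break
    d = 3 * rows
    out = rows[d] % y[rows]
    return y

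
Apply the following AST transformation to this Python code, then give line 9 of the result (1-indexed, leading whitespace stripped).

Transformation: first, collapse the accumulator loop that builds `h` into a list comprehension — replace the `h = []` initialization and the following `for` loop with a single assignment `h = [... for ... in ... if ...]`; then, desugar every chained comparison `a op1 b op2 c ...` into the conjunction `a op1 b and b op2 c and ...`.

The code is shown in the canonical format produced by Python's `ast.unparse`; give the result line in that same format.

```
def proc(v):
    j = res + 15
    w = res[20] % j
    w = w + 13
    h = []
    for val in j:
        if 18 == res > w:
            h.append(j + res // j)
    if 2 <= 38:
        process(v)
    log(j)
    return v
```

return v

Transformed code:
def proc(v):
    j = res + 15
    w = res[20] % j
    w = w + 13
    h = [j + res // j for val in j if 18 == res and res > w]
    if 2 <= 38:
        process(v)
    log(j)
    return v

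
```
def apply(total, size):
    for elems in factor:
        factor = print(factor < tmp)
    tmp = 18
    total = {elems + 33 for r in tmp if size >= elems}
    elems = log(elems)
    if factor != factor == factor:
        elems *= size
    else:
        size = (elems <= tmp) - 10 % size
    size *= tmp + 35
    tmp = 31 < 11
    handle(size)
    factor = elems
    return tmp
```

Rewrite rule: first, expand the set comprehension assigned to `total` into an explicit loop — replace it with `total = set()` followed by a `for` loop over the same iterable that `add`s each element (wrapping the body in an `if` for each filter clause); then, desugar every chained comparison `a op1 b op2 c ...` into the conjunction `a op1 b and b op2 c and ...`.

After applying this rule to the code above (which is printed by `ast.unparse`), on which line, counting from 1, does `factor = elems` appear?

Transformed code:
def apply(total, size):
    for elems in factor:
        factor = print(factor < tmp)
    tmp = 18
    total = set()
    for r in tmp:
        if size >= elems:
            total.add(elems + 33)
    elems = log(elems)
    if factor != factor and factor == factor:
        elems *= size
    else:
        size = (elems <= tmp) - 10 % size
    size *= tmp + 35
    tmp = 31 < 11
    handle(size)
    factor = elems
    return tmp

17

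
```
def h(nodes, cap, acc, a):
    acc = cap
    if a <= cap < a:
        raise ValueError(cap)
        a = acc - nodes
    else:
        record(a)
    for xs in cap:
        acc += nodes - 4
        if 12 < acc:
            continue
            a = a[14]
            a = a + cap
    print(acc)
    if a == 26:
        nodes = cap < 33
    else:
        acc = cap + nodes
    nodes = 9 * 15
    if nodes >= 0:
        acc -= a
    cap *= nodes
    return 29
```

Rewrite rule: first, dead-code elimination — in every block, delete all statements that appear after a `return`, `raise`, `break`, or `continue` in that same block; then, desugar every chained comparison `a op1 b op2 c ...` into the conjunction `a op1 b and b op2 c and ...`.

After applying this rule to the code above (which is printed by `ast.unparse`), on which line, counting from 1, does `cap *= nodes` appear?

19

Transformed code:
def h(nodes, cap, acc, a):
    acc = cap
    if a <= cap and cap < a:
        raise ValueError(cap)
    else:
        record(a)
    for xs in cap:
        acc += nodes - 4
        if 12 < acc:
            continue
    print(acc)
    if a == 26:
        nodes = cap < 33
    else:
        acc = cap + nodes
    nodes = 9 * 15
    if nodes >= 0:
        acc -= a
    cap *= nodes
    return 29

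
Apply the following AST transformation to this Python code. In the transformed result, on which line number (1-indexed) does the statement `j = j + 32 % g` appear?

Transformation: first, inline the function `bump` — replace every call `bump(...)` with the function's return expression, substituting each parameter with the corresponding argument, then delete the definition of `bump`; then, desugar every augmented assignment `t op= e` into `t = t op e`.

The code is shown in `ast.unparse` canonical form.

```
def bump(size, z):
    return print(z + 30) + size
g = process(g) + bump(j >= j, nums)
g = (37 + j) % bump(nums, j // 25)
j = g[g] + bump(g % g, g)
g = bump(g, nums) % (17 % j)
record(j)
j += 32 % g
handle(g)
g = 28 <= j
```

Transformed code:
g = process(g) + (print(nums + 30) + (j >= j))
g = (37 + j) % (print(j // 25 + 30) + nums)
j = g[g] + (print(g + 30) + g % g)
g = (print(nums + 30) + g) % (17 % j)
record(j)
j = j + 32 % g
handle(g)
g = 28 <= j

6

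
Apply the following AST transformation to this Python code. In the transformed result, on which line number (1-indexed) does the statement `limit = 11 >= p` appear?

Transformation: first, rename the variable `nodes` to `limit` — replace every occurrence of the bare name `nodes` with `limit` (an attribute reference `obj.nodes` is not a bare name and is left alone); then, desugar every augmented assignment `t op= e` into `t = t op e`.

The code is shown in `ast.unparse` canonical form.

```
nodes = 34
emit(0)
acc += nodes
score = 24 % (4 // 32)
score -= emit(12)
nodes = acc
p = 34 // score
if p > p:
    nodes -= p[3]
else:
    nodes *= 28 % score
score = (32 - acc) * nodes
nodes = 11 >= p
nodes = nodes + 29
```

Transformed code:
limit = 34
emit(0)
acc = acc + limit
score = 24 % (4 // 32)
score = score - emit(12)
limit = acc
p = 34 // score
if p > p:
    limit = limit - p[3]
else:
    limit = limit * (28 % score)
score = (32 - acc) * limit
limit = 11 >= p
limit = limit + 29

13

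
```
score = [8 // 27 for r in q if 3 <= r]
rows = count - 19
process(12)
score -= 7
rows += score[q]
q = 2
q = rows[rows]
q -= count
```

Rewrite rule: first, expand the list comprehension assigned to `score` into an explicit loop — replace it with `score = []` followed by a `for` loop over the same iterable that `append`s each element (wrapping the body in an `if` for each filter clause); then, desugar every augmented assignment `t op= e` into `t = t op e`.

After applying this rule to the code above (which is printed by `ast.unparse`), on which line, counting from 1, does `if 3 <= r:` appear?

Transformed code:
score = []
for r in q:
    if 3 <= r:
        score.append(8 // 27)
rows = count - 19
process(12)
score = score - 7
rows = rows + score[q]
q = 2
q = rows[rows]
q = q - count

3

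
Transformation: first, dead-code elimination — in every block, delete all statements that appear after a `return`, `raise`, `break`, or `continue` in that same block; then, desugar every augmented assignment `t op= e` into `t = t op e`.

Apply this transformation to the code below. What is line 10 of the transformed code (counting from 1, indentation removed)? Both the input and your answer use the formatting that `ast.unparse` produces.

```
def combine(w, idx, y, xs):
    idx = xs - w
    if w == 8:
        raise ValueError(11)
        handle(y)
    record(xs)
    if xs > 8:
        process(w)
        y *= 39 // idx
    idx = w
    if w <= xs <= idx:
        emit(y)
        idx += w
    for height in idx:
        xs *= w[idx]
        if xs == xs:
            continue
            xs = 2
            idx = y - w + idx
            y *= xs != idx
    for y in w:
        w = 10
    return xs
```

Transformed code:
def combine(w, idx, y, xs):
    idx = xs - w
    if w == 8:
        raise ValueError(11)
    record(xs)
    if xs > 8:
        process(w)
        y = y * (39 // idx)
    idx = w
    if w <= xs <= idx:
        emit(y)
        idx = idx + w
    for height in idx:
        xs = xs * w[idx]
        if xs == xs:
            continue
    for y in w:
        w = 10
    return xs

if w <= xs <= idx:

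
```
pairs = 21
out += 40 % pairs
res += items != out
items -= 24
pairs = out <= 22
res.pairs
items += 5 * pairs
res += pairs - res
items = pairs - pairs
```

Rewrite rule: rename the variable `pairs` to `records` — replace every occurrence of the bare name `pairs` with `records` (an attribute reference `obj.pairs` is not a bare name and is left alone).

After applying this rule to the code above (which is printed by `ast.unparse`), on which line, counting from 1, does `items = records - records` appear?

Transformed code:
records = 21
out += 40 % records
res += items != out
items -= 24
records = out <= 22
res.pairs
items += 5 * records
res += records - res
items = records - records

9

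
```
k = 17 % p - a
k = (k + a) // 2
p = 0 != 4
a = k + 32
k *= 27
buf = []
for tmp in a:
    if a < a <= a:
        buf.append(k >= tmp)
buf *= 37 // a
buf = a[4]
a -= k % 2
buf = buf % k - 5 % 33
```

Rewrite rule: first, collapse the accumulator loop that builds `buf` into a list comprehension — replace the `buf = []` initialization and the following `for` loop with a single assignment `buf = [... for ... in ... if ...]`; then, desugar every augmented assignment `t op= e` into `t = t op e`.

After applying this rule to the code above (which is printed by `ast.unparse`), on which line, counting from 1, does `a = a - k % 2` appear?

Transformed code:
k = 17 % p - a
k = (k + a) // 2
p = 0 != 4
a = k + 32
k = k * 27
buf = [k >= tmp for tmp in a if a < a <= a]
buf = buf * (37 // a)
buf = a[4]
a = a - k % 2
buf = buf % k - 5 % 33

9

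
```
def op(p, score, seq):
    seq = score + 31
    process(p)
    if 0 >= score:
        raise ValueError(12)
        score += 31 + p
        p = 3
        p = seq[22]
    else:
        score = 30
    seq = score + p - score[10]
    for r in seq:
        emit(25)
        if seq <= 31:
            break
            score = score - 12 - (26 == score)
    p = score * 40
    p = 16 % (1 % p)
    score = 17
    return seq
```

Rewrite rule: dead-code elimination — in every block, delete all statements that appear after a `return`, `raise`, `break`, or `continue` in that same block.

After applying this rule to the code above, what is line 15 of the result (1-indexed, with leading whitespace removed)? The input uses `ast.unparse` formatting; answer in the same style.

score = 17

Transformed code:
def op(p, score, seq):
    seq = score + 31
    process(p)
    if 0 >= score:
        raise ValueError(12)
    else:
        score = 30
    seq = score + p - score[10]
    for r in seq:
        emit(25)
        if seq <= 31:
            break
    p = score * 40
    p = 16 % (1 % p)
    score = 17
    return seq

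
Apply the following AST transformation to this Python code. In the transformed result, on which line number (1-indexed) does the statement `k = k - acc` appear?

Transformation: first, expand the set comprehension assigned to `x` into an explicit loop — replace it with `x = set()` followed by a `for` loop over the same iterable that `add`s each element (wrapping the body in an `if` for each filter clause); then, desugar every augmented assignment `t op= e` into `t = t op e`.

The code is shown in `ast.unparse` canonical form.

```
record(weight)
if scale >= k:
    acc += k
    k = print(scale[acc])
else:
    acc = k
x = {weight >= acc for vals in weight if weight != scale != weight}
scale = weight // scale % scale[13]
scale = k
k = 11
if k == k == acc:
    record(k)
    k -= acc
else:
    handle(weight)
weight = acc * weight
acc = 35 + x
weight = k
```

Transformed code:
record(weight)
if scale >= k:
    acc = acc + k
    k = print(scale[acc])
else:
    acc = k
x = set()
for vals in weight:
    if weight != scale != weight:
        x.add(weight >= acc)
scale = weight // scale % scale[13]
scale = k
k = 11
if k == k == acc:
    record(k)
    k = k - acc
else:
    handle(weight)
weight = acc * weight
acc = 35 + x
weight = k

16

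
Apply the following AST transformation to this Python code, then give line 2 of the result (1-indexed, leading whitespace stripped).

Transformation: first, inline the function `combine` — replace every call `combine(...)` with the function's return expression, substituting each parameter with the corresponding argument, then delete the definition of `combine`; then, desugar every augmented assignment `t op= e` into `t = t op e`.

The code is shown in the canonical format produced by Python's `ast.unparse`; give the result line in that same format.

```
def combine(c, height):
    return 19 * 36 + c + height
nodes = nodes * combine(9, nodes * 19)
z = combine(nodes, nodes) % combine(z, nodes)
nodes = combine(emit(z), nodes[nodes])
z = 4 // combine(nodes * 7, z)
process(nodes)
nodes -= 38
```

Transformed code:
nodes = nodes * (19 * 36 + 9 + nodes * 19)
z = (19 * 36 + nodes + nodes) % (19 * 36 + z + nodes)
nodes = 19 * 36 + emit(z) + nodes[nodes]
z = 4 // (19 * 36 + nodes * 7 + z)
process(nodes)
nodes = nodes - 38

z = (19 * 36 + nodes + nodes) % (19 * 36 + z + nodes)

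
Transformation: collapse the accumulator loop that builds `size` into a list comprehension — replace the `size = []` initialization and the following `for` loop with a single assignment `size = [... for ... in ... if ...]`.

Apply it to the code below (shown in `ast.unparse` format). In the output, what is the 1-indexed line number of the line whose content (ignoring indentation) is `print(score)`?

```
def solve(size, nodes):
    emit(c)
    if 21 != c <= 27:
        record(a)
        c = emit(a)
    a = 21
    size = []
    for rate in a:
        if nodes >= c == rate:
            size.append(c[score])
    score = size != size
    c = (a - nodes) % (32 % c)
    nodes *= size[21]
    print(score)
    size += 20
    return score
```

Transformed code:
def solve(size, nodes):
    emit(c)
    if 21 != c <= 27:
        record(a)
        c = emit(a)
    a = 21
    size = [c[score] for rate in a if nodes >= c == rate]
    score = size != size
    c = (a - nodes) % (32 % c)
    nodes *= size[21]
    print(score)
    size += 20
    return score

11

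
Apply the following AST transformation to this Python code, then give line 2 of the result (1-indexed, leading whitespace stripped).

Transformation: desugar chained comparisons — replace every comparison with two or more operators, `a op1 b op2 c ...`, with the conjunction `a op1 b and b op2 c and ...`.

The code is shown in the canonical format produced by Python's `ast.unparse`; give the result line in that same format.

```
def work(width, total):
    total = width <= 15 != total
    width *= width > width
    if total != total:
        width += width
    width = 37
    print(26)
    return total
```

total = width <= 15 and 15 != total

Transformed code:
def work(width, total):
    total = width <= 15 and 15 != total
    width *= width > width
    if total != total:
        width += width
    width = 37
    print(26)
    return total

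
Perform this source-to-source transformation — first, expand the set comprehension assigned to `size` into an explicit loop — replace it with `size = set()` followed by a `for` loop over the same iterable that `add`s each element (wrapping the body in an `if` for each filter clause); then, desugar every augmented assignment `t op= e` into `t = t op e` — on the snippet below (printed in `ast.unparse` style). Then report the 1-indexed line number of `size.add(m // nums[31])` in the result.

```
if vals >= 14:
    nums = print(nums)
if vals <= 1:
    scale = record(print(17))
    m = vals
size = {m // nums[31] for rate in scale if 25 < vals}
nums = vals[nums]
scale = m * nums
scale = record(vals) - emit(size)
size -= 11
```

9

Transformed code:
if vals >= 14:
    nums = print(nums)
if vals <= 1:
    scale = record(print(17))
    m = vals
size = set()
for rate in scale:
    if 25 < vals:
        size.add(m // nums[31])
nums = vals[nums]
scale = m * nums
scale = record(vals) - emit(size)
size = size - 11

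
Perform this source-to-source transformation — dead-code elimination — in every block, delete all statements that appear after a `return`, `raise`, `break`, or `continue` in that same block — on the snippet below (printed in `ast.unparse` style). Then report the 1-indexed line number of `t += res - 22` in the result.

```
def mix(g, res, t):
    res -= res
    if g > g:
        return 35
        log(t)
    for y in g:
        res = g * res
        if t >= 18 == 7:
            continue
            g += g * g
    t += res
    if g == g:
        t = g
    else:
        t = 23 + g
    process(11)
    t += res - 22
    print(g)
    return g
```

Transformed code:
def mix(g, res, t):
    res -= res
    if g > g:
        return 35
    for y in g:
        res = g * res
        if t >= 18 == 7:
            continue
    t += res
    if g == g:
        t = g
    else:
        t = 23 + g
    process(11)
    t += res - 22
    print(g)
    return g

15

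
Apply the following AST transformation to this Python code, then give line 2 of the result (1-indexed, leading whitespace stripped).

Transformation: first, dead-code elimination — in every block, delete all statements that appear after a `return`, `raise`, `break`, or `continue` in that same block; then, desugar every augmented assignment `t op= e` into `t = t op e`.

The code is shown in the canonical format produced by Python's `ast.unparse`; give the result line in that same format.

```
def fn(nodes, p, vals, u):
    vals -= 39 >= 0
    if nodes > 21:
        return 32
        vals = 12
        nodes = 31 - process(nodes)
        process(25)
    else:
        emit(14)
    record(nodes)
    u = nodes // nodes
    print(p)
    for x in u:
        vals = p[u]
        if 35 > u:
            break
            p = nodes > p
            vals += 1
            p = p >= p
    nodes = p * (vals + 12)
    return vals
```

Transformed code:
def fn(nodes, p, vals, u):
    vals = vals - (39 >= 0)
    if nodes > 21:
        return 32
    else:
        emit(14)
    record(nodes)
    u = nodes // nodes
    print(p)
    for x in u:
        vals = p[u]
        if 35 > u:
            break
    nodes = p * (vals + 12)
    return vals

vals = vals - (39 >= 0)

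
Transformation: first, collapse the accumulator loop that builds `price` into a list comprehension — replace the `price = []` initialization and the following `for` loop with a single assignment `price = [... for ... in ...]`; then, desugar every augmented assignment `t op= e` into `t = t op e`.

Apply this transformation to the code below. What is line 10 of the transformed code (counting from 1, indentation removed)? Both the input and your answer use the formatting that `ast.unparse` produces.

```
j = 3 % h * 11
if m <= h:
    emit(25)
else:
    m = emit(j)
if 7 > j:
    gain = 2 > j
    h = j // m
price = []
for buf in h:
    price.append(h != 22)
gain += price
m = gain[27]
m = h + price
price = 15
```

gain = gain + price

Transformed code:
j = 3 % h * 11
if m <= h:
    emit(25)
else:
    m = emit(j)
if 7 > j:
    gain = 2 > j
    h = j // m
price = [h != 22 for buf in h]
gain = gain + price
m = gain[27]
m = h + price
price = 15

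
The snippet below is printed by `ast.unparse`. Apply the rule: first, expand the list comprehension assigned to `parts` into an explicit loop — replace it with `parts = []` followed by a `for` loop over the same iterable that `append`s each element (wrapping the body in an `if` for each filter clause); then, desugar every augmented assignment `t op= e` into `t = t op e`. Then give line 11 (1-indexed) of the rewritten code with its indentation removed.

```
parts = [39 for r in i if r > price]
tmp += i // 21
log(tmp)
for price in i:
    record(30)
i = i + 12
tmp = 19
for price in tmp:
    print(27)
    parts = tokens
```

Transformed code:
parts = []
for r in i:
    if r > price:
        parts.append(39)
tmp = tmp + i // 21
log(tmp)
for price in i:
    record(30)
i = i + 12
tmp = 19
for price in tmp:
    print(27)
    parts = tokens

for price in tmp:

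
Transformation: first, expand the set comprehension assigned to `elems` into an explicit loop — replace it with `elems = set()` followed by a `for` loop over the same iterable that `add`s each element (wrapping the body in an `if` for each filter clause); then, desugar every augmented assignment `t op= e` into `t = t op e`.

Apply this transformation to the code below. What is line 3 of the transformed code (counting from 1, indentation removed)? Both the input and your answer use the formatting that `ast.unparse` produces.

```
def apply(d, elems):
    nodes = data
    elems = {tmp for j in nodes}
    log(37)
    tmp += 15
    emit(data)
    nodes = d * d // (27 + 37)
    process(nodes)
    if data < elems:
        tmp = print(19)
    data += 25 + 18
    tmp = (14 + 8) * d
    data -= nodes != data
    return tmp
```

elems = set()

Transformed code:
def apply(d, elems):
    nodes = data
    elems = set()
    for j in nodes:
        elems.add(tmp)
    log(37)
    tmp = tmp + 15
    emit(data)
    nodes = d * d // (27 + 37)
    process(nodes)
    if data < elems:
        tmp = print(19)
    data = data + (25 + 18)
    tmp = (14 + 8) * d
    data = data - (nodes != data)
    return tmp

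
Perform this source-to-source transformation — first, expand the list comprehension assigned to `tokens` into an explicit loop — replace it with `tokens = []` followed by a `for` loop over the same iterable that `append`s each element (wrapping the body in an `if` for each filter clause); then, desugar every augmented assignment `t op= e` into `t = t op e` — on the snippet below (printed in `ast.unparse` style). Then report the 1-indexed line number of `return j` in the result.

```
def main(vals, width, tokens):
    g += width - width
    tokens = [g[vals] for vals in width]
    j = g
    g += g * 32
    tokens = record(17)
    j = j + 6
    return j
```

Transformed code:
def main(vals, width, tokens):
    g = g + (width - width)
    tokens = []
    for vals in width:
        tokens.append(g[vals])
    j = g
    g = g + g * 32
    tokens = record(17)
    j = j + 6
    return j

10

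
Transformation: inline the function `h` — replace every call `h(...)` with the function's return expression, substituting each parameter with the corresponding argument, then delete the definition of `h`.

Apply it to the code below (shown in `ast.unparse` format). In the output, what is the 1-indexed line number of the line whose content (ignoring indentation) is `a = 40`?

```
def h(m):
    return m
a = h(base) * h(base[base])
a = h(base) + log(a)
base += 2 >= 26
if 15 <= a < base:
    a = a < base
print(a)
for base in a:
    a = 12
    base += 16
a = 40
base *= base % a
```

10

Transformed code:
a = base * base[base]
a = base + log(a)
base += 2 >= 26
if 15 <= a < base:
    a = a < base
print(a)
for base in a:
    a = 12
    base += 16
a = 40
base *= base % a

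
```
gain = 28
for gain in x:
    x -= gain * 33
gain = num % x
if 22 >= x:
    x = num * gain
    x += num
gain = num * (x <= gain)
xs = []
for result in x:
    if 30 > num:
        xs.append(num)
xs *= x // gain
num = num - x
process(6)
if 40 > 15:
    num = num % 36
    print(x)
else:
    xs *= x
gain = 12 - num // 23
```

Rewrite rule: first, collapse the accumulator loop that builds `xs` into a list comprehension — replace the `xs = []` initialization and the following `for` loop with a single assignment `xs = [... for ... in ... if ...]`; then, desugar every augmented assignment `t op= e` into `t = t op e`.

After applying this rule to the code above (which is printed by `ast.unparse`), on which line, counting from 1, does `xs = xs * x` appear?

17

Transformed code:
gain = 28
for gain in x:
    x = x - gain * 33
gain = num % x
if 22 >= x:
    x = num * gain
    x = x + num
gain = num * (x <= gain)
xs = [num for result in x if 30 > num]
xs = xs * (x // gain)
num = num - x
process(6)
if 40 > 15:
    num = num % 36
    print(x)
else:
    xs = xs * x
gain = 12 - num // 23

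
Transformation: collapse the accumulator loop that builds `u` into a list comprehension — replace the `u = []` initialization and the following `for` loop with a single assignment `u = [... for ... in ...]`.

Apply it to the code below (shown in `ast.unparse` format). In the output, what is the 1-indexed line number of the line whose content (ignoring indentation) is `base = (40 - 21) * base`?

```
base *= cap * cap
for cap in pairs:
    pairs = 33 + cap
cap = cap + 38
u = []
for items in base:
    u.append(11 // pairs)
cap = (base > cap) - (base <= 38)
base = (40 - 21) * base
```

Transformed code:
base *= cap * cap
for cap in pairs:
    pairs = 33 + cap
cap = cap + 38
u = [11 // pairs for items in base]
cap = (base > cap) - (base <= 38)
base = (40 - 21) * base

7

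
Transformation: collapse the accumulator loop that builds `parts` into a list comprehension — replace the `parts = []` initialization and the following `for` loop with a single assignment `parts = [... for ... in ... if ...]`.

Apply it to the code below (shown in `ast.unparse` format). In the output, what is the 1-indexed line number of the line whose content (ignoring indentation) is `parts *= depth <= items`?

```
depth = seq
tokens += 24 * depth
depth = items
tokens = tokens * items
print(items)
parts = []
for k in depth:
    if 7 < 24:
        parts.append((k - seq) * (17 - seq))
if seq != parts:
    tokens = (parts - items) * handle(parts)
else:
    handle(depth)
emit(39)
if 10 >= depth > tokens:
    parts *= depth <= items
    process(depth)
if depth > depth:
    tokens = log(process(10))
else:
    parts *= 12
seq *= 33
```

13

Transformed code:
depth = seq
tokens += 24 * depth
depth = items
tokens = tokens * items
print(items)
parts = [(k - seq) * (17 - seq) for k in depth if 7 < 24]
if seq != parts:
    tokens = (parts - items) * handle(parts)
else:
    handle(depth)
emit(39)
if 10 >= depth > tokens:
    parts *= depth <= items
    process(depth)
if depth > depth:
    tokens = log(process(10))
else:
    parts *= 12
seq *= 33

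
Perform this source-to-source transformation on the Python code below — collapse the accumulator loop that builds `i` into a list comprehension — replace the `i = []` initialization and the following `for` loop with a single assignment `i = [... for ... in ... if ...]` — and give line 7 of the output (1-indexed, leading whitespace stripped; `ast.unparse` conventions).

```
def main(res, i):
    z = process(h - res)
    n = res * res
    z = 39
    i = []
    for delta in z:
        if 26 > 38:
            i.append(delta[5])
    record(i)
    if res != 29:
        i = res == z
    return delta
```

Transformed code:
def main(res, i):
    z = process(h - res)
    n = res * res
    z = 39
    i = [delta[5] for delta in z if 26 > 38]
    record(i)
    if res != 29:
        i = res == z
    return delta

if res != 29:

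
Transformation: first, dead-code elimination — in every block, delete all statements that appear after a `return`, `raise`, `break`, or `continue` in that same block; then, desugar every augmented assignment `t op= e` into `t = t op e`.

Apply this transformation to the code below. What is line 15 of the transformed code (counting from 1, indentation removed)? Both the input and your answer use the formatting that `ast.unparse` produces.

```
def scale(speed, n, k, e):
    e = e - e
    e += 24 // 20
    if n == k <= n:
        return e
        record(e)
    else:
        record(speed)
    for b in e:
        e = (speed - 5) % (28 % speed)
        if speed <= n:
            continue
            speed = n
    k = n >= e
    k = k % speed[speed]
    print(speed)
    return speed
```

Transformed code:
def scale(speed, n, k, e):
    e = e - e
    e = e + 24 // 20
    if n == k <= n:
        return e
    else:
        record(speed)
    for b in e:
        e = (speed - 5) % (28 % speed)
        if speed <= n:
            continue
    k = n >= e
    k = k % speed[speed]
    print(speed)
    return speed

return speed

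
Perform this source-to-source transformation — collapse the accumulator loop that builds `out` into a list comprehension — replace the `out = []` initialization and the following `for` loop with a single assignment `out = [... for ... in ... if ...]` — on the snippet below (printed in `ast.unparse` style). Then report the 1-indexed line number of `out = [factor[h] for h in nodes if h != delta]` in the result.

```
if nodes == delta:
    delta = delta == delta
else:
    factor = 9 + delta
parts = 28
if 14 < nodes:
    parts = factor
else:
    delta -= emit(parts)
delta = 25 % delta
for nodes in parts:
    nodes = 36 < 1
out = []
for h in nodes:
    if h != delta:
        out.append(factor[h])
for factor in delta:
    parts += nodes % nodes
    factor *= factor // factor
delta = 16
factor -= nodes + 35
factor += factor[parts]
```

Transformed code:
if nodes == delta:
    delta = delta == delta
else:
    factor = 9 + delta
parts = 28
if 14 < nodes:
    parts = factor
else:
    delta -= emit(parts)
delta = 25 % delta
for nodes in parts:
    nodes = 36 < 1
out = [factor[h] for h in nodes if h != delta]
for factor in delta:
    parts += nodes % nodes
    factor *= factor // factor
delta = 16
factor -= nodes + 35
factor += factor[parts]

13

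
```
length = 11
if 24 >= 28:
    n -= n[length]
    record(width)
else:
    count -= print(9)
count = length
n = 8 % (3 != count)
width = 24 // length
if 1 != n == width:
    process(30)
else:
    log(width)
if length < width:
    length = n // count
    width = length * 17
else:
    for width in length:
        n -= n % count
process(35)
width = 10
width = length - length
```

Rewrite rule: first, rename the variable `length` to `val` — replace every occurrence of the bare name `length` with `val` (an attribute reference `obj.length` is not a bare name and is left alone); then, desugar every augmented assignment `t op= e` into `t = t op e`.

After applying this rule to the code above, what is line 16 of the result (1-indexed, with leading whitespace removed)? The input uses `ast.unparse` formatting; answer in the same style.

width = val * 17

Transformed code:
val = 11
if 24 >= 28:
    n = n - n[val]
    record(width)
else:
    count = count - print(9)
count = val
n = 8 % (3 != count)
width = 24 // val
if 1 != n == width:
    process(30)
else:
    log(width)
if val < width:
    val = n // count
    width = val * 17
else:
    for width in val:
        n = n - n % count
process(35)
width = 10
width = val - val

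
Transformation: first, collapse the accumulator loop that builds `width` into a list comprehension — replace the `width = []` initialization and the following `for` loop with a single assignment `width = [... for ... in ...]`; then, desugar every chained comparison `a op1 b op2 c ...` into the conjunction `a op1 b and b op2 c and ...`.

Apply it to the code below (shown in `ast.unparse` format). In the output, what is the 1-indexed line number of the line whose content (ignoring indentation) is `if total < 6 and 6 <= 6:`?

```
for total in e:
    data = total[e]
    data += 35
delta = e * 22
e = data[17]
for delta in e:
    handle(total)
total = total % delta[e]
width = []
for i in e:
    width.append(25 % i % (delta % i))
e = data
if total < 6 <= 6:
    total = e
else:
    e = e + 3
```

11

Transformed code:
for total in e:
    data = total[e]
    data += 35
delta = e * 22
e = data[17]
for delta in e:
    handle(total)
total = total % delta[e]
width = [25 % i % (delta % i) for i in e]
e = data
if total < 6 and 6 <= 6:
    total = e
else:
    e = e + 3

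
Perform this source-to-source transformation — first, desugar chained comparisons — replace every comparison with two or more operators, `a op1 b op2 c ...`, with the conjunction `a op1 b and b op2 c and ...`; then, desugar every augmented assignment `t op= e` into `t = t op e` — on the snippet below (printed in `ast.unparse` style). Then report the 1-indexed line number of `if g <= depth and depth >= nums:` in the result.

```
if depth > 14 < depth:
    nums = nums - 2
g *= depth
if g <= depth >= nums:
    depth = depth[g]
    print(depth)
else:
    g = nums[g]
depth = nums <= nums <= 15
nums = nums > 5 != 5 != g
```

Transformed code:
if depth > 14 and 14 < depth:
    nums = nums - 2
g = g * depth
if g <= depth and depth >= nums:
    depth = depth[g]
    print(depth)
else:
    g = nums[g]
depth = nums <= nums and nums <= 15
nums = nums > 5 and 5 != 5 and (5 != g)

4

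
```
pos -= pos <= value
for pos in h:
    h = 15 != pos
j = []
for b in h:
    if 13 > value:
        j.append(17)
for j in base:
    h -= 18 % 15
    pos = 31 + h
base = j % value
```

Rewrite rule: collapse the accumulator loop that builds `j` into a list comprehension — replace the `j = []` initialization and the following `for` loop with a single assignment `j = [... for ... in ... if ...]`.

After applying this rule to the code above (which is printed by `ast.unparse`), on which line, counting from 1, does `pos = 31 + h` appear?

7

Transformed code:
pos -= pos <= value
for pos in h:
    h = 15 != pos
j = [17 for b in h if 13 > value]
for j in base:
    h -= 18 % 15
    pos = 31 + h
base = j % value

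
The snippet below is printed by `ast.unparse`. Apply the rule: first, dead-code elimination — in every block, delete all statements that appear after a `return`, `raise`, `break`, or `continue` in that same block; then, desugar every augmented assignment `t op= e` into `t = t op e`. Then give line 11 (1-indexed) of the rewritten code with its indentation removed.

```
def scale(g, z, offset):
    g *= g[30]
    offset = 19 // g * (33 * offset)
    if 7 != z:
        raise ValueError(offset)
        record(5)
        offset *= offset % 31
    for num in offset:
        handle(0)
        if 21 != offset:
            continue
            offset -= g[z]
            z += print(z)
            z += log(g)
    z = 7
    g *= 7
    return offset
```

Transformed code:
def scale(g, z, offset):
    g = g * g[30]
    offset = 19 // g * (33 * offset)
    if 7 != z:
        raise ValueError(offset)
    for num in offset:
        handle(0)
        if 21 != offset:
            continue
    z = 7
    g = g * 7
    return offset

g = g * 7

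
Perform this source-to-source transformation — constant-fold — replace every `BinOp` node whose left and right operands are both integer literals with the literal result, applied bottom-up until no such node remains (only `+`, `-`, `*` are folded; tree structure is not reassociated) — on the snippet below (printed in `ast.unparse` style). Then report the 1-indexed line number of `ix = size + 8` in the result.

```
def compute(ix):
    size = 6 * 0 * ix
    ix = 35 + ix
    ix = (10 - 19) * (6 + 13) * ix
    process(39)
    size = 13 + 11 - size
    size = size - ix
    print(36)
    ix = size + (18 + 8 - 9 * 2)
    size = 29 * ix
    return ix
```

9

Transformed code:
def compute(ix):
    size = 0 * ix
    ix = 35 + ix
    ix = -171 * ix
    process(39)
    size = 24 - size
    size = size - ix
    print(36)
    ix = size + 8
    size = 29 * ix
    return ix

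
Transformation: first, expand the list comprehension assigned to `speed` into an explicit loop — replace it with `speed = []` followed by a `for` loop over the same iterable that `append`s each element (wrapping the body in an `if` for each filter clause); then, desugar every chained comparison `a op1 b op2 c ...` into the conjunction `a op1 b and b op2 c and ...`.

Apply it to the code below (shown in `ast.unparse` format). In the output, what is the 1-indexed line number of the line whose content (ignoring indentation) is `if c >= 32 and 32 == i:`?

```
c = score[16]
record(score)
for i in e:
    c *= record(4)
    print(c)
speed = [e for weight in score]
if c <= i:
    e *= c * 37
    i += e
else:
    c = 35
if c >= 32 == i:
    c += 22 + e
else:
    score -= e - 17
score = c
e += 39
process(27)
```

Transformed code:
c = score[16]
record(score)
for i in e:
    c *= record(4)
    print(c)
speed = []
for weight in score:
    speed.append(e)
if c <= i:
    e *= c * 37
    i += e
else:
    c = 35
if c >= 32 and 32 == i:
    c += 22 + e
else:
    score -= e - 17
score = c
e += 39
process(27)

14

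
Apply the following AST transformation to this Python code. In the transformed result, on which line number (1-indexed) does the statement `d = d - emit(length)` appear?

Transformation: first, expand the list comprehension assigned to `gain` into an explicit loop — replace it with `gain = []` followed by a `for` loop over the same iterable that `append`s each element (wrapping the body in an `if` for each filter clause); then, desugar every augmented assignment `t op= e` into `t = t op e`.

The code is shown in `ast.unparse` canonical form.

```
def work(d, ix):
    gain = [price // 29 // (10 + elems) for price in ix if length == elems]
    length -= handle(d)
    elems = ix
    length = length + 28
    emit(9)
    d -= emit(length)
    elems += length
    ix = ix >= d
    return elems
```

Transformed code:
def work(d, ix):
    gain = []
    for price in ix:
        if length == elems:
            gain.append(price // 29 // (10 + elems))
    length = length - handle(d)
    elems = ix
    length = length + 28
    emit(9)
    d = d - emit(length)
    elems = elems + length
    ix = ix >= d
    return elems

10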